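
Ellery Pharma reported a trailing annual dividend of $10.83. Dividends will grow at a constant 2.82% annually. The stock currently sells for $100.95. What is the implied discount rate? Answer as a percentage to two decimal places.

13.85%

Rearranging the constant-growth DDM: r = D₁/P₀ + g.
D₁ = 10.83 × (1 + 0.0282) = 11.1354.
r = 11.1354 / 100.95 + 0.0282 = 0.11031 + 0.0282 = 0.13851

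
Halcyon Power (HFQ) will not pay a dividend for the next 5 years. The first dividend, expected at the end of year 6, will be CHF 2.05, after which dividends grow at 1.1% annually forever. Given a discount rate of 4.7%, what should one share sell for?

Deferred-dividend DDM. At t=5 the remaining stream is a growing perpetuity with first payment D_6 = 2.05.
V_5 = D_6/(r−g) = 2.05/(0.047−0.011) = 56.9444
P₀ = V_5/(1+r)^5 = 56.9444/(1+0.047)^5 = 45.2604

CHF 45.26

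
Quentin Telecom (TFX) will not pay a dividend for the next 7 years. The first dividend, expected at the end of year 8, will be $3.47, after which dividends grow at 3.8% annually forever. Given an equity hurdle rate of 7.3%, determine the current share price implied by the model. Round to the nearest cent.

Deferred-dividend DDM. At t=7 the remaining stream is a growing perpetuity with first payment D_8 = 3.47.
V_7 = D_8/(r−g) = 3.47/(0.073−0.038) = 99.1429
P₀ = V_7/(1+r)^7 = 99.1429/(1+0.073)^7 = 60.5429

$60.54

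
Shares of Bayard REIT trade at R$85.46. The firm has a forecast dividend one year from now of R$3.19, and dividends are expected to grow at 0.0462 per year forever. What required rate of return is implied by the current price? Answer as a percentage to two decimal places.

Rearranging the constant-growth DDM: r = D₁/P₀ + g.
r = 3.1900 / 85.46 + 0.0462 = 0.03733 + 0.0462 = 0.08353

8.35%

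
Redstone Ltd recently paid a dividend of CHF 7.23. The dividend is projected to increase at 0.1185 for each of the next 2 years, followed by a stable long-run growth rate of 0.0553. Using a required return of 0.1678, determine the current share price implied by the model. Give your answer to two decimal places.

CHF 75.77

Two-stage DDM. Project D₁…D_2 at 0.1185, terminal growth 0.0553, discount at r = 0.1678.
D_1 = 8.0868
D_2 = 9.0450
Terminal value at t=2: TV = D_3/(r−g) = 9.5452/(0.1678−0.0553) = 84.8465
P₀ = 8.0868/(1+0.1678)^1 + 9.0450/(1+0.1678)^2 + 84.8465/(1+0.1678)^2 = 75.7725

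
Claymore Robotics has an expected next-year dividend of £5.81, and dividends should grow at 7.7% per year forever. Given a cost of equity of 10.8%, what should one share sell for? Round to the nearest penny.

£187.42

Gordon growth model: P₀ = D₁/(r − g), with D₁ = 5.81 given directly.
P₀ = 5.8100 / (0.108 − 0.077) = 5.8100 / 0.031 = 187.4194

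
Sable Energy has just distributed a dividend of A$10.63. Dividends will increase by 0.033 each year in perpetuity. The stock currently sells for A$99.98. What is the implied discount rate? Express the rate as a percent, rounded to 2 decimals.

14.28%

Rearranging the constant-growth DDM: r = D₁/P₀ + g.
D₁ = 10.63 × (1 + 0.033) = 10.9808.
r = 10.9808 / 99.98 + 0.033 = 0.10983 + 0.033 = 0.14283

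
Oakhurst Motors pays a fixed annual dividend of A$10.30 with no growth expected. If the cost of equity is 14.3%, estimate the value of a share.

A$72.03

Zero-growth DDM (perpetuity): P₀ = D/r = 10.30 / 0.143 = 72.0280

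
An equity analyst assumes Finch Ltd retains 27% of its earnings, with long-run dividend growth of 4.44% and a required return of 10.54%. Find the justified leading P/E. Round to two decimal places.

Payout ratio b = 1 − 0.27 = 0.73.
Justified leading P/E = b/(r−g) = 0.73/(0.1054−0.0444) = 11.9672

11.97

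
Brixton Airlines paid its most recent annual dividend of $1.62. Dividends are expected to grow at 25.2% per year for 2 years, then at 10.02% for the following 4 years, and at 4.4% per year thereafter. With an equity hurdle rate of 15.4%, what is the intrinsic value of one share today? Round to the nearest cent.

Three-stage DDM. Project D₁…D_6; terminal Gordon value at t=6 with g = 0.044; discount at r = 0.154.
D_1 = 2.0282
D_2 = 2.5394
D_3 = 2.7938
D_4 = 3.0737
D_5 = 3.3817
D_6 = 3.7206
TV_6 = 3.8843/(0.154−0.044) = 35.3117
P₀ = Σ Dₜ/(1+r)ᵗ + TV_6/(1+r)^6 = 25.3947

$25.39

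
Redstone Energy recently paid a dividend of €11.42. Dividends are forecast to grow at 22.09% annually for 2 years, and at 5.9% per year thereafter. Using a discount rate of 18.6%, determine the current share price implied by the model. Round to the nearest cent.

Two-stage DDM. Project D₁…D_2 at 0.2209, terminal growth 0.059, discount at r = 0.186.
D_1 = 13.9427
D_2 = 17.0226
Terminal value at t=2: TV = D_3/(r−g) = 18.0269/(0.186−0.059) = 141.9445
P₀ = 13.9427/(1+0.186)^1 + 17.0226/(1+0.186)^2 + 141.9445/(1+0.186)^2 = 124.7715

€124.77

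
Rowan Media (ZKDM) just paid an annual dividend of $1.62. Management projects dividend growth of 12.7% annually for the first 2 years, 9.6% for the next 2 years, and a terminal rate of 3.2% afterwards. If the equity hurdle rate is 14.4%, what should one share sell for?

$19.41

Three-stage DDM. Project D₁…D_4; terminal Gordon value at t=4 with g = 0.032; discount at r = 0.144.
D_1 = 1.8257
D_2 = 2.0576
D_3 = 2.2551
D_4 = 2.4716
TV_4 = 2.5507/(0.144−0.032) = 22.7743
P₀ = Σ Dₜ/(1+r)ᵗ + TV_4/(1+r)^4 = 19.4141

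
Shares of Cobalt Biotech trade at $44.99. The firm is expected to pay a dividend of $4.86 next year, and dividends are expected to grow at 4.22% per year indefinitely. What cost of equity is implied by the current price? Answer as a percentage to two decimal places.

Rearranging the constant-growth DDM: r = D₁/P₀ + g.
r = 4.8600 / 44.99 + 0.0422 = 0.10802 + 0.0422 = 0.15022

15.02%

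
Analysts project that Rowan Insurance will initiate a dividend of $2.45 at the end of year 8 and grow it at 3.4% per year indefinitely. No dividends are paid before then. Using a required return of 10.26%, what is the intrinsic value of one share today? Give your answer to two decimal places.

$18.03

Deferred-dividend DDM. At t=7 the remaining stream is a growing perpetuity with first payment D_8 = 2.45.
V_7 = D_8/(r−g) = 2.45/(0.1026−0.034) = 35.7143
P₀ = V_7/(1+r)^7 = 35.7143/(1+0.1026)^7 = 18.0267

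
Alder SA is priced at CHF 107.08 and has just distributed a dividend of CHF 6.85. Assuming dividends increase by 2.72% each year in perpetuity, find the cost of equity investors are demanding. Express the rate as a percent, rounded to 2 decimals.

9.29%

Rearranging the constant-growth DDM: r = D₁/P₀ + g.
D₁ = 6.85 × (1 + 0.0272) = 7.0363.
r = 7.0363 / 107.08 + 0.0272 = 0.06571 + 0.0272 = 0.09291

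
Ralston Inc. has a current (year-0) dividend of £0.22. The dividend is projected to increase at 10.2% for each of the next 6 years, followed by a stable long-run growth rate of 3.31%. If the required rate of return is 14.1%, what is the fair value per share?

Two-stage DDM. Project D₁…D_6 at 0.102, terminal growth 0.0331, discount at r = 0.141.
D_1 = 0.2424
D_2 = 0.2672
D_3 = 0.2944
D_4 = 0.3245
D_5 = 0.3575
D_6 = 0.3940
Terminal value at t=6: TV = D_7/(r−g) = 0.4071/(0.141−0.0331) = 3.7725
P₀ = 0.2424/(1+0.141)^1 + 0.2672/(1+0.141)^2 + 0.2944/(1+0.141)^3 + 0.3245/(1+0.141)^4 + 0.3575/(1+0.141)^5 + 0.3940/(1+0.141)^6 + 3.7725/(1+0.141)^6 = 2.8805

£2.88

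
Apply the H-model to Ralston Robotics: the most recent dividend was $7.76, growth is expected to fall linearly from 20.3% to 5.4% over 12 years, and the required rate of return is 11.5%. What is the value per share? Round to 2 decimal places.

$247.81

H-model: P₀ = D₀[(1+g_L) + H(g_S−g_L)]/(r−g_L), with H = 12/2 = 6.
P₀ = 7.76 × [(1+0.054) + 6×(0.203−0.054)] / (0.115−0.054)
   = 7.76 × 1.9480 / 0.061 = 247.8111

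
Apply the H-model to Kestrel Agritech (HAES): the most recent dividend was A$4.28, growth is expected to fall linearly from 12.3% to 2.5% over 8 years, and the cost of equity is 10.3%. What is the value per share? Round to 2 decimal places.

H-model: P₀ = D₀[(1+g_L) + H(g_S−g_L)]/(r−g_L), with H = 8/2 = 4.
P₀ = 4.28 × [(1+0.025) + 4×(0.123−0.025)] / (0.103−0.025)
   = 4.28 × 1.4170 / 0.078 = 77.7533

A$77.75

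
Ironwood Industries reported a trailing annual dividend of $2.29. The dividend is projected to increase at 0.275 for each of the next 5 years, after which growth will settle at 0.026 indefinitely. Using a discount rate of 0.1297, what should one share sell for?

Two-stage DDM. Project D₁…D_5 at 0.275, terminal growth 0.026, discount at r = 0.1297.
D_1 = 2.9197
D_2 = 3.7227
D_3 = 4.7464
D_4 = 6.0517
D_5 = 7.7159
Terminal value at t=5: TV = D_6/(r−g) = 7.9165/(0.1297−0.026) = 76.3405
P₀ = 2.9197/(1+0.1297)^1 + 3.7227/(1+0.1297)^2 + 4.7464/(1+0.1297)^3 + 6.0517/(1+0.1297)^4 + 7.7159/(1+0.1297)^5 + 76.3405/(1+0.1297)^5 = 58.1922

$58.19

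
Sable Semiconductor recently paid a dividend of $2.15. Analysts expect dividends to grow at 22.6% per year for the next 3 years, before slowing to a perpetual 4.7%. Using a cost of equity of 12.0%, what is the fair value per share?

$48.20

Two-stage DDM. Project D₁…D_3 at 0.226, terminal growth 0.047, discount at r = 0.12.
D_1 = 2.6359
D_2 = 3.2316
D_3 = 3.9620
Terminal value at t=3: TV = D_4/(r−g) = 4.1482/(0.12−0.047) = 56.8242
P₀ = 2.6359/(1+0.12)^1 + 3.2316/(1+0.12)^2 + 3.9620/(1+0.12)^3 + 56.8242/(1+0.12)^3 = 48.1961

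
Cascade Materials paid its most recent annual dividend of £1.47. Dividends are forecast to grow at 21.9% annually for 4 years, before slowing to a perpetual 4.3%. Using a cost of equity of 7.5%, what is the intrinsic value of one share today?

£87.35

Two-stage DDM. Project D₁…D_4 at 0.219, terminal growth 0.043, discount at r = 0.075.
D_1 = 1.7919
D_2 = 2.1844
D_3 = 2.6627
D_4 = 3.2459
Terminal value at t=4: TV = D_5/(r−g) = 3.3855/(0.075−0.043) = 105.7953
P₀ = 1.7919/(1+0.075)^1 + 2.1844/(1+0.075)^2 + 2.6627/(1+0.075)^3 + 3.2459/(1+0.075)^4 + 105.7953/(1+0.075)^4 = 87.3506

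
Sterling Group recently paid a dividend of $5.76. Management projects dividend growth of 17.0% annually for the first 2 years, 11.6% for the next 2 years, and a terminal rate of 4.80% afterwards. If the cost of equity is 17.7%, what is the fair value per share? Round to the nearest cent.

Three-stage DDM. Project D₁…D_4; terminal Gordon value at t=4 with g = 0.048; discount at r = 0.177.
D_1 = 6.7392
D_2 = 7.8849
D_3 = 8.7995
D_4 = 9.8203
TV_4 = 10.2916/(0.177−0.048) = 79.7800
P₀ = Σ Dₜ/(1+r)ᵗ + TV_4/(1+r)^4 = 63.5020

$63.50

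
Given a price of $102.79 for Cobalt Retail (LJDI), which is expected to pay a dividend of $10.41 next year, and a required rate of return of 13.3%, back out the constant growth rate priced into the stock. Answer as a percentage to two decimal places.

3.17%

From P₀ = D₁/(r − g), the implied growth is g = r − D₁/P₀.
g = 0.133 − 10.41/102.79 = 0.133 − 0.10127 = 0.03173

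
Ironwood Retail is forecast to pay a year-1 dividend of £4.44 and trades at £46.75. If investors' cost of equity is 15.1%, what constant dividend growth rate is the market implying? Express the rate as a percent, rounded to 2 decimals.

5.60%

From P₀ = D₁/(r − g), the implied growth is g = r − D₁/P₀.
g = 0.151 − 4.44/46.75 = 0.151 − 0.09497 = 0.05603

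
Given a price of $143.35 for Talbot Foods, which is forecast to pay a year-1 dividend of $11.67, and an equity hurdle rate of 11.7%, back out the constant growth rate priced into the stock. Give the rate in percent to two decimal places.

3.56%

From P₀ = D₁/(r − g), the implied growth is g = r − D₁/P₀.
g = 0.117 − 11.67/143.35 = 0.117 − 0.08141 = 0.03559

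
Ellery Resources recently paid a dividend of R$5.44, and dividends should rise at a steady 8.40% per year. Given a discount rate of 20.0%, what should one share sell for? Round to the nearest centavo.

R$50.84

Gordon growth model: P₀ = D₁/(r − g). D₁ = 5.44 × (1 + 0.084) = 5.8970.
P₀ = 5.8970 / (0.2 − 0.084) = 5.8970 / 0.116 = 50.8359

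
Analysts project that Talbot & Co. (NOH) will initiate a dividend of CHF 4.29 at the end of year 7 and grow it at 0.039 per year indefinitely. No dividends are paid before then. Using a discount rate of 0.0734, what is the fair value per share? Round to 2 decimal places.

CHF 81.53

Deferred-dividend DDM. At t=6 the remaining stream is a growing perpetuity with first payment D_7 = 4.29.
V_6 = D_7/(r−g) = 4.29/(0.0734−0.039) = 124.7093
P₀ = V_6/(1+r)^6 = 124.7093/(1+0.0734)^6 = 81.5322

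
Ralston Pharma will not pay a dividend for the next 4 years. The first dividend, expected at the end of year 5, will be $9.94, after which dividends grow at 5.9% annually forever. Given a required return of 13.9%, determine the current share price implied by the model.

Deferred-dividend DDM. At t=4 the remaining stream is a growing perpetuity with first payment D_5 = 9.94.
V_4 = D_5/(r−g) = 9.94/(0.139−0.059) = 124.2500
P₀ = V_4/(1+r)^4 = 124.2500/(1+0.139)^4 = 73.8247

$73.82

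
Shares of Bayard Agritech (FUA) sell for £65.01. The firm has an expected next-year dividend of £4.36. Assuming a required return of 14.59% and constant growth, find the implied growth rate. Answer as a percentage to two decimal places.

From P₀ = D₁/(r − g), the implied growth is g = r − D₁/P₀.
g = 0.1459 − 4.36/65.01 = 0.1459 − 0.06707 = 0.07883

7.88%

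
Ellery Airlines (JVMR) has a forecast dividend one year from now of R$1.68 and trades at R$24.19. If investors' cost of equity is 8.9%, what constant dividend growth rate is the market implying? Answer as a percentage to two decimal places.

1.95%

From P₀ = D₁/(r − g), the implied growth is g = r − D₁/P₀.
g = 0.089 − 1.68/24.19 = 0.089 − 0.06945 = 0.01955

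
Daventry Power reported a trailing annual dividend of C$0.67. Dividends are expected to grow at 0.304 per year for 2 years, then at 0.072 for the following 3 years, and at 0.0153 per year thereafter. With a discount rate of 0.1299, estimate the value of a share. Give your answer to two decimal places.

Three-stage DDM. Project D₁…D_5; terminal Gordon value at t=5 with g = 0.0153; discount at r = 0.1299.
D_1 = 0.8737
D_2 = 1.1393
D_3 = 1.2213
D_4 = 1.3092
D_5 = 1.4035
TV_5 = 1.4250/(0.1299−0.0153) = 12.4344
P₀ = Σ Dₜ/(1+r)ᵗ + TV_5/(1+r)^5 = 10.8295

C$10.83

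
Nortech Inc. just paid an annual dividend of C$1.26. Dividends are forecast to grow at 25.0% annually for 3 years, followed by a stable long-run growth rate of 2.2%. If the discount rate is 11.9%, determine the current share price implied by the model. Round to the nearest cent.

Two-stage DDM. Project D₁…D_3 at 0.25, terminal growth 0.022, discount at r = 0.119.
D_1 = 1.5750
D_2 = 1.9688
D_3 = 2.4609
Terminal value at t=3: TV = D_4/(r−g) = 2.5151/(0.119−0.022) = 25.9286
P₀ = 1.5750/(1+0.119)^1 + 1.9688/(1+0.119)^2 + 2.4609/(1+0.119)^3 + 25.9286/(1+0.119)^3 = 23.2412

C$23.24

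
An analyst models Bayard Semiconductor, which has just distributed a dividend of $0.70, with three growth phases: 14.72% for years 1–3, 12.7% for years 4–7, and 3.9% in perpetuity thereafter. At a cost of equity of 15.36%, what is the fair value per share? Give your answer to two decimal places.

Three-stage DDM. Project D₁…D_7; terminal Gordon value at t=7 with g = 0.039; discount at r = 0.1536.
D_1 = 0.8030
D_2 = 0.9212
D_3 = 1.0569
D_4 = 1.1911
D_5 = 1.3423
D_6 = 1.5128
D_7 = 1.7049
TV_7 = 1.7714/(0.1536−0.039) = 15.4576
P₀ = Σ Dₜ/(1+r)ᵗ + TV_7/(1+r)^7 = 10.3606

$10.36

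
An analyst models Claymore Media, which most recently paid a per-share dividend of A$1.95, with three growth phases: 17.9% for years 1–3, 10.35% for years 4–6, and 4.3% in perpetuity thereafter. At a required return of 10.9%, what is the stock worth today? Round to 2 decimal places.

A$50.06

Three-stage DDM. Project D₁…D_6; terminal Gordon value at t=6 with g = 0.043; discount at r = 0.109.
D_1 = 2.2991
D_2 = 2.7106
D_3 = 3.1958
D_4 = 3.5265
D_5 = 3.8915
D_6 = 4.2943
TV_6 = 4.4790/(0.109−0.043) = 67.8631
P₀ = Σ Dₜ/(1+r)ᵗ + TV_6/(1+r)^6 = 50.0588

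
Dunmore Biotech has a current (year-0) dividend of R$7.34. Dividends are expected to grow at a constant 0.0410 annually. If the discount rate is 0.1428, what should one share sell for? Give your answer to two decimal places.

Gordon growth model: P₀ = D₁/(r − g). D₁ = 7.34 × (1 + 0.041) = 7.6409.
P₀ = 7.6409 / (0.1428 − 0.041) = 7.6409 / 0.1018 = 75.0583

R$75.06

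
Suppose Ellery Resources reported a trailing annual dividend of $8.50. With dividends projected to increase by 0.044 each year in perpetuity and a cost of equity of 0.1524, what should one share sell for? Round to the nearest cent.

Gordon growth model: P₀ = D₁/(r − g). D₁ = 8.50 × (1 + 0.044) = 8.8740.
P₀ = 8.8740 / (0.1524 − 0.044) = 8.8740 / 0.1084 = 81.8635

$81.86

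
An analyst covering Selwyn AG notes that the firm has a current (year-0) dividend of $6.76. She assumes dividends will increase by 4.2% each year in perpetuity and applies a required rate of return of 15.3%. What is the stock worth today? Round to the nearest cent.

$63.46

Gordon growth model: P₀ = D₁/(r − g). D₁ = 6.76 × (1 + 0.042) = 7.0439.
P₀ = 7.0439 / (0.153 − 0.042) = 7.0439 / 0.111 = 63.4587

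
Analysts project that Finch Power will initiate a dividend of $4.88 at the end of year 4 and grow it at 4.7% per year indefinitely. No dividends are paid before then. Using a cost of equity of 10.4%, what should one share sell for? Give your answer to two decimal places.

$63.63

Deferred-dividend DDM. At t=3 the remaining stream is a growing perpetuity with first payment D_4 = 4.88.
V_3 = D_4/(r−g) = 4.88/(0.104−0.047) = 85.6140
P₀ = V_3/(1+r)^3 = 85.6140/(1+0.104)^3 = 63.6265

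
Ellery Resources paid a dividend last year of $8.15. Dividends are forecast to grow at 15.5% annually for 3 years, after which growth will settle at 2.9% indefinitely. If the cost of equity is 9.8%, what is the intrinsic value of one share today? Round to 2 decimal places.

Two-stage DDM. Project D₁…D_3 at 0.155, terminal growth 0.029, discount at r = 0.098.
D_1 = 9.4133
D_2 = 10.8723
D_3 = 12.5575
Terminal value at t=3: TV = D_4/(r−g) = 12.9217/(0.098−0.029) = 187.2707
P₀ = 9.4133/(1+0.098)^1 + 10.8723/(1+0.098)^2 + 12.5575/(1+0.098)^3 + 187.2707/(1+0.098)^3 = 168.5470

$168.55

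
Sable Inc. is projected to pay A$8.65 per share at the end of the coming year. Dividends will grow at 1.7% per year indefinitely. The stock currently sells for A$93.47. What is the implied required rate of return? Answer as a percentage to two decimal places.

10.95%

Rearranging the constant-growth DDM: r = D₁/P₀ + g.
r = 8.6500 / 93.47 + 0.017 = 0.09254 + 0.017 = 0.10954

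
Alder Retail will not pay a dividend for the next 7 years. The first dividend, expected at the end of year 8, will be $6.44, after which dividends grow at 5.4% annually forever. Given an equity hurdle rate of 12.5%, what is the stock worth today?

Deferred-dividend DDM. At t=7 the remaining stream is a growing perpetuity with first payment D_8 = 6.44.
V_7 = D_8/(r−g) = 6.44/(0.125−0.054) = 90.7042
P₀ = V_7/(1+r)^7 = 90.7042/(1+0.125)^7 = 39.7704

$39.77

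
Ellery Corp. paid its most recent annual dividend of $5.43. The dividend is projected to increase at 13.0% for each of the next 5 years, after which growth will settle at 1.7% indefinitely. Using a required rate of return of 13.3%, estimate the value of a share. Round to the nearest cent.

Two-stage DDM. Project D₁…D_5 at 0.13, terminal growth 0.017, discount at r = 0.133.
D_1 = 6.1359
D_2 = 6.9336
D_3 = 7.8349
D_4 = 8.8535
D_5 = 10.0044
Terminal value at t=5: TV = D_6/(r−g) = 10.1745/(0.133−0.017) = 87.7112
P₀ = 6.1359/(1+0.133)^1 + 6.9336/(1+0.133)^2 + 7.8349/(1+0.133)^3 + 8.8535/(1+0.133)^4 + 10.0044/(1+0.133)^5 + 87.7112/(1+0.133)^5 = 73.9143

$73.91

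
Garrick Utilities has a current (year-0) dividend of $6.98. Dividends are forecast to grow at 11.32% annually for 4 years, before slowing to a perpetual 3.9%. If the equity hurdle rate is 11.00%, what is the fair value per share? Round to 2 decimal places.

$131.45

Two-stage DDM. Project D₁…D_4 at 0.1132, terminal growth 0.039, discount at r = 0.11.
D_1 = 7.7701
D_2 = 8.6497
D_3 = 9.6289
D_4 = 10.7189
Terminal value at t=4: TV = D_5/(r−g) = 11.1369/(0.11−0.039) = 156.8575
P₀ = 7.7701/(1+0.11)^1 + 8.6497/(1+0.11)^2 + 9.6289/(1+0.11)^3 + 10.7189/(1+0.11)^4 + 156.8575/(1+0.11)^4 = 131.4487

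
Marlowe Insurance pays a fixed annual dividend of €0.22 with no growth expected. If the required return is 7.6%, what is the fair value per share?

€2.89

Zero-growth DDM (perpetuity): P₀ = D/r = 0.22 / 0.076 = 2.8947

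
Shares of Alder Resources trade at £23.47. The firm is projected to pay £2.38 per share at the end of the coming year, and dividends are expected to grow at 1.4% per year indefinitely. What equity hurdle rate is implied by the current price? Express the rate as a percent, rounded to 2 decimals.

Rearranging the constant-growth DDM: r = D₁/P₀ + g.
r = 2.3800 / 23.47 + 0.014 = 0.10141 + 0.014 = 0.11541

11.54%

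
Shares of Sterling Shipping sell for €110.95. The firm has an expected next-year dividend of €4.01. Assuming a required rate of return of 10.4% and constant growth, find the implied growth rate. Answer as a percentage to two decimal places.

6.79%

From P₀ = D₁/(r − g), the implied growth is g = r − D₁/P₀.
g = 0.104 − 4.01/110.95 = 0.104 − 0.03614 = 0.06786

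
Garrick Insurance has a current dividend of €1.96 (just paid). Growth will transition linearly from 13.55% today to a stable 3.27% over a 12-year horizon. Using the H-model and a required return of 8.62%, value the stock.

€60.43

H-model: P₀ = D₀[(1+g_L) + H(g_S−g_L)]/(r−g_L), with H = 12/2 = 6.
P₀ = 1.96 × [(1+0.0327) + 6×(0.1355−0.0327)] / (0.0862−0.0327)
   = 1.96 × 1.6495 / 0.0535 = 60.4303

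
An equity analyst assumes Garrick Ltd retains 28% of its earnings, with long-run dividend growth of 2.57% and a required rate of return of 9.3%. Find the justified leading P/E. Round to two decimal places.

Payout ratio b = 1 − 0.28 = 0.72.
Justified leading P/E = b/(r−g) = 0.72/(0.093−0.0257) = 10.6984

10.70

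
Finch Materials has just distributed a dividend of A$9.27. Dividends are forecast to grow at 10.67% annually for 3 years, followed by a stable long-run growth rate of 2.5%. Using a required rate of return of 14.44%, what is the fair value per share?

Two-stage DDM. Project D₁…D_3 at 0.1067, terminal growth 0.025, discount at r = 0.1444.
D_1 = 10.2591
D_2 = 11.3538
D_3 = 12.5652
Terminal value at t=3: TV = D_4/(r−g) = 12.8793/(0.1444−0.025) = 107.8671
P₀ = 10.2591/(1+0.1444)^1 + 11.3538/(1+0.1444)^2 + 12.5652/(1+0.1444)^3 + 107.8671/(1+0.1444)^3 = 97.9883

A$97.99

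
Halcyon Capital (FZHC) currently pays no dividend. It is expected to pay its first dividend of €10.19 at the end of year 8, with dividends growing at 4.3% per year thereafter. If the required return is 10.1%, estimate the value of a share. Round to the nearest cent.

€89.58

Deferred-dividend DDM. At t=7 the remaining stream is a growing perpetuity with first payment D_8 = 10.19.
V_7 = D_8/(r−g) = 10.19/(0.101−0.043) = 175.6897
P₀ = V_7/(1+r)^7 = 175.6897/(1+0.101)^7 = 89.5849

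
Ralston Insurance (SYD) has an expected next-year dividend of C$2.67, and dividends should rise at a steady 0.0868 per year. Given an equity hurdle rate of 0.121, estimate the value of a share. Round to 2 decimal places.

Gordon growth model: P₀ = D₁/(r − g), with D₁ = 2.67 given directly.
P₀ = 2.6700 / (0.121 − 0.0868) = 2.6700 / 0.0342 = 78.0702

C$78.07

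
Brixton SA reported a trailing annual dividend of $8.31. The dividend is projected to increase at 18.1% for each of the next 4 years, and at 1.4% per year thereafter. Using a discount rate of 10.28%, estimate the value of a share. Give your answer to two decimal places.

Two-stage DDM. Project D₁…D_4 at 0.181, terminal growth 0.014, discount at r = 0.1028.
D_1 = 9.8141
D_2 = 11.5905
D_3 = 13.6883
D_4 = 16.1659
Terminal value at t=4: TV = D_5/(r−g) = 16.3923/(0.1028−0.014) = 184.5974
P₀ = 9.8141/(1+0.1028)^1 + 11.5905/(1+0.1028)^2 + 13.6883/(1+0.1028)^3 + 16.1659/(1+0.1028)^4 + 184.5974/(1+0.1028)^4 = 164.3724

$164.37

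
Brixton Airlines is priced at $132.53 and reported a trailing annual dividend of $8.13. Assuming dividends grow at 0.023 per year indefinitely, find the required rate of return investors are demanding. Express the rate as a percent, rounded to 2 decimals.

8.58%

Rearranging the constant-growth DDM: r = D₁/P₀ + g.
D₁ = 8.13 × (1 + 0.023) = 8.3170.
r = 8.3170 / 132.53 + 0.023 = 0.06276 + 0.023 = 0.08576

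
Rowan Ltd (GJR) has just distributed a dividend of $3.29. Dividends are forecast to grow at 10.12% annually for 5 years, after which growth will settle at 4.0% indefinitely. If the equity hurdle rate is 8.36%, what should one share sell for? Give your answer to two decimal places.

Two-stage DDM. Project D₁…D_5 at 0.1012, terminal growth 0.04, discount at r = 0.0836.
D_1 = 3.6229
D_2 = 3.9896
D_3 = 4.3933
D_4 = 4.8379
D_5 = 5.3275
Terminal value at t=5: TV = D_6/(r−g) = 5.5406/(0.0836−0.04) = 127.0790
P₀ = 3.6229/(1+0.0836)^1 + 3.9896/(1+0.0836)^2 + 4.3933/(1+0.0836)^3 + 4.8379/(1+0.0836)^4 + 5.3275/(1+0.0836)^5 + 127.0790/(1+0.0836)^5 = 102.3298

$102.33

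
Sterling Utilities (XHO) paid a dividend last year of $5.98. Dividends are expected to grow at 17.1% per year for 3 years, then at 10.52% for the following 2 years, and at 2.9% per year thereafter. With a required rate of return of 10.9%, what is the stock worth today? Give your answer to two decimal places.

$123.96

Three-stage DDM. Project D₁…D_5; terminal Gordon value at t=5 with g = 0.029; discount at r = 0.109.
D_1 = 7.0026
D_2 = 8.2000
D_3 = 9.6022
D_4 = 10.6124
D_5 = 11.7288
TV_5 = 12.0689/(0.109−0.029) = 150.8617
P₀ = Σ Dₜ/(1+r)ᵗ + TV_5/(1+r)^5 = 123.9630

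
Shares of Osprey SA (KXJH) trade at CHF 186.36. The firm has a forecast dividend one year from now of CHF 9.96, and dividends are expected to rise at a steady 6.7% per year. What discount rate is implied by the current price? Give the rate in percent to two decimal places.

12.04%

Rearranging the constant-growth DDM: r = D₁/P₀ + g.
r = 9.9600 / 186.36 + 0.067 = 0.05344 + 0.067 = 0.12044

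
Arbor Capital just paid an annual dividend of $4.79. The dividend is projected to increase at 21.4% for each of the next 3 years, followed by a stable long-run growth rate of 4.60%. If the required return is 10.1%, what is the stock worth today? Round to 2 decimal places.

Two-stage DDM. Project D₁…D_3 at 0.214, terminal growth 0.046, discount at r = 0.101.
D_1 = 5.8151
D_2 = 7.0595
D_3 = 8.5702
Terminal value at t=3: TV = D_4/(r−g) = 8.9644/(0.101−0.046) = 162.9899
P₀ = 5.8151/(1+0.101)^1 + 7.0595/(1+0.101)^2 + 8.5702/(1+0.101)^3 + 162.9899/(1+0.101)^3 = 139.6500

$139.65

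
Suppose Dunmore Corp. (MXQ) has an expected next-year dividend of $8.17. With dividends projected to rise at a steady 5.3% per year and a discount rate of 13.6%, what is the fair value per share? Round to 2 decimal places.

Gordon growth model: P₀ = D₁/(r − g), with D₁ = 8.17 given directly.
P₀ = 8.1700 / (0.136 − 0.053) = 8.1700 / 0.083 = 98.4337

$98.43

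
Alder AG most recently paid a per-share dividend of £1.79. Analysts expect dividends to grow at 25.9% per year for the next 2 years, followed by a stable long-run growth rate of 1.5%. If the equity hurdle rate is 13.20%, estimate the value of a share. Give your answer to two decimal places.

Two-stage DDM. Project D₁…D_2 at 0.259, terminal growth 0.015, discount at r = 0.132.
D_1 = 2.2536
D_2 = 2.8373
Terminal value at t=2: TV = D_3/(r−g) = 2.8799/(0.132−0.015) = 24.6141
P₀ = 2.2536/(1+0.132)^1 + 2.8373/(1+0.132)^2 + 24.6141/(1+0.132)^2 = 23.4134

£23.41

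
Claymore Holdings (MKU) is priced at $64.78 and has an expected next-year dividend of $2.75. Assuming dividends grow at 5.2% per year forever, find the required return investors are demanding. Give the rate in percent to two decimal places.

9.45%

Rearranging the constant-growth DDM: r = D₁/P₀ + g.
r = 2.7500 / 64.78 + 0.052 = 0.04245 + 0.052 = 0.09445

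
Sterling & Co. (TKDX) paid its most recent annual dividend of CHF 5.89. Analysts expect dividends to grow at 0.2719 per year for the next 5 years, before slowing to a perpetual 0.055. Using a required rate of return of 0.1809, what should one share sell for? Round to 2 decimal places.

Two-stage DDM. Project D₁…D_5 at 0.2719, terminal growth 0.055, discount at r = 0.1809.
D_1 = 7.4915
D_2 = 9.5284
D_3 = 12.1192
D_4 = 15.4144
D_5 = 19.6056
Terminal value at t=5: TV = D_6/(r−g) = 20.6839/(0.1809−0.055) = 164.2884
P₀ = 7.4915/(1+0.1809)^1 + 9.5284/(1+0.1809)^2 + 12.1192/(1+0.1809)^3 + 15.4144/(1+0.1809)^4 + 19.6056/(1+0.1809)^5 + 164.2884/(1+0.1809)^5 = 108.5382

CHF 108.54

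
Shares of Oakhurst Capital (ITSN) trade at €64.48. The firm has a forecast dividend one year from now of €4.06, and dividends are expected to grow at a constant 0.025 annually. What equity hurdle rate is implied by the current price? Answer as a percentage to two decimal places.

8.80%

Rearranging the constant-growth DDM: r = D₁/P₀ + g.
r = 4.0600 / 64.48 + 0.025 = 0.06297 + 0.025 = 0.08797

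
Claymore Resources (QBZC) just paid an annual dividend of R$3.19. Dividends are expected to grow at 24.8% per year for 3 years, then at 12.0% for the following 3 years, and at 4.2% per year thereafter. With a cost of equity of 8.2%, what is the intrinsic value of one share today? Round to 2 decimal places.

Three-stage DDM. Project D₁…D_6; terminal Gordon value at t=6 with g = 0.042; discount at r = 0.082.
D_1 = 3.9811
D_2 = 4.9684
D_3 = 6.2006
D_4 = 6.9447
D_5 = 7.7780
D_6 = 8.7114
TV_6 = 9.0773/(0.082−0.042) = 226.9323
P₀ = Σ Dₜ/(1+r)ᵗ + TV_6/(1+r)^6 = 169.9863

R$169.99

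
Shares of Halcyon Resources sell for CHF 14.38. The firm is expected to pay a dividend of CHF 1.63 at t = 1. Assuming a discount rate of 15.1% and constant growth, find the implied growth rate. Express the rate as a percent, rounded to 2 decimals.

From P₀ = D₁/(r − g), the implied growth is g = r − D₁/P₀.
g = 0.151 − 1.63/14.38 = 0.151 − 0.11335 = 0.03765

3.76%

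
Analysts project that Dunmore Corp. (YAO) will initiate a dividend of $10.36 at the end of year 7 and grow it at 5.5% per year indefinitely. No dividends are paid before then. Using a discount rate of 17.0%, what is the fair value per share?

Deferred-dividend DDM. At t=6 the remaining stream is a growing perpetuity with first payment D_7 = 10.36.
V_6 = D_7/(r−g) = 10.36/(0.17−0.055) = 90.0870
P₀ = V_6/(1+r)^6 = 90.0870/(1+0.17)^6 = 35.1194

$35.12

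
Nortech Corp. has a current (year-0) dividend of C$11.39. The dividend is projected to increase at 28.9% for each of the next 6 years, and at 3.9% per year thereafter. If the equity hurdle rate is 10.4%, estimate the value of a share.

Two-stage DDM. Project D₁…D_6 at 0.289, terminal growth 0.039, discount at r = 0.104.
D_1 = 14.6817
D_2 = 18.9247
D_3 = 24.3940
D_4 = 31.4438
D_5 = 40.5311
D_6 = 52.2446
Terminal value at t=6: TV = D_7/(r−g) = 54.2821/(0.104−0.039) = 835.1095
P₀ = 14.6817/(1+0.104)^1 + 18.9247/(1+0.104)^2 + 24.3940/(1+0.104)^3 + 31.4438/(1+0.104)^4 + 40.5311/(1+0.104)^5 + 52.2446/(1+0.104)^6 + 835.1095/(1+0.104)^6 = 582.9334

C$582.93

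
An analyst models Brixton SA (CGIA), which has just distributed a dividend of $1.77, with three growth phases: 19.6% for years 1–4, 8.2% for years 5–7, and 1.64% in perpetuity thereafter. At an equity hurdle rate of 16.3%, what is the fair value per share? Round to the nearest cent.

Three-stage DDM. Project D₁…D_7; terminal Gordon value at t=7 with g = 0.0164; discount at r = 0.163.
D_1 = 2.1169
D_2 = 2.5318
D_3 = 3.0281
D_4 = 3.6216
D_5 = 3.9185
D_6 = 4.2399
D_7 = 4.5875
TV_7 = 4.6628/(0.163−0.0164) = 31.8061
P₀ = Σ Dₜ/(1+r)ᵗ + TV_7/(1+r)^7 = 23.7983

$23.80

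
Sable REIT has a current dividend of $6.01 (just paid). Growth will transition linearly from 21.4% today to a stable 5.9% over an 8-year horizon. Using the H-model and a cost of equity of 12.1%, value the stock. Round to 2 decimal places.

H-model: P₀ = D₀[(1+g_L) + H(g_S−g_L)]/(r−g_L), with H = 8/2 = 4.
P₀ = 6.01 × [(1+0.059) + 4×(0.214−0.059)] / (0.121−0.059)
   = 6.01 × 1.6790 / 0.062 = 162.7547

$162.75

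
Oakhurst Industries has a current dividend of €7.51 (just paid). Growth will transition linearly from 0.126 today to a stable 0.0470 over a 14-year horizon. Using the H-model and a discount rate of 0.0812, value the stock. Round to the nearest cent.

H-model: P₀ = D₀[(1+g_L) + H(g_S−g_L)]/(r−g_L), with H = 14/2 = 7.
P₀ = 7.51 × [(1+0.047) + 7×(0.126−0.047)] / (0.0812−0.047)
   = 7.51 × 1.6000 / 0.0342 = 351.3450

€351.35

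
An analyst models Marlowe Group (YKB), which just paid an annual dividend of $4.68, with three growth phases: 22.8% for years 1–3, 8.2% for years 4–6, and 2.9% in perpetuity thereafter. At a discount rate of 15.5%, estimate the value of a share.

Three-stage DDM. Project D₁…D_6; terminal Gordon value at t=6 with g = 0.029; discount at r = 0.155.
D_1 = 5.7470
D_2 = 7.0574
D_3 = 8.6664
D_4 = 9.3771
D_5 = 10.1460
D_6 = 10.9780
TV_6 = 11.2963/(0.155−0.029) = 89.6536
P₀ = Σ Dₜ/(1+r)ᵗ + TV_6/(1+r)^6 = 68.4839

$68.48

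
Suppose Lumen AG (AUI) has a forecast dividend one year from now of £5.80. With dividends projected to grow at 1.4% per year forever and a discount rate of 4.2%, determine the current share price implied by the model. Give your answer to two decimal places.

£207.14

Gordon growth model: P₀ = D₁/(r − g), with D₁ = 5.80 given directly.
P₀ = 5.8000 / (0.042 − 0.014) = 5.8000 / 0.028 = 207.1429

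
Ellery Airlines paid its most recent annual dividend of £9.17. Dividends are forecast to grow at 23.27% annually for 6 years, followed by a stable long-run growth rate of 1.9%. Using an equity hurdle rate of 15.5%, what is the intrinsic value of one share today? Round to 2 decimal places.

Two-stage DDM. Project D₁…D_6 at 0.2327, terminal growth 0.019, discount at r = 0.155.
D_1 = 11.3039
D_2 = 13.9343
D_3 = 17.1768
D_4 = 21.1738
D_5 = 26.1010
D_6 = 32.1746
Terminal value at t=6: TV = D_7/(r−g) = 32.7860/(0.155−0.019) = 241.0732
P₀ = 11.3039/(1+0.155)^1 + 13.9343/(1+0.155)^2 + 17.1768/(1+0.155)^3 + 21.1738/(1+0.155)^4 + 26.1010/(1+0.155)^5 + 32.1746/(1+0.155)^6 + 241.0732/(1+0.155)^6 = 171.0736

£171.07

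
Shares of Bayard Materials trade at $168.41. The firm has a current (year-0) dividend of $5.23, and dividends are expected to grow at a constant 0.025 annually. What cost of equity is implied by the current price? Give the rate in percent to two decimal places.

Rearranging the constant-growth DDM: r = D₁/P₀ + g.
D₁ = 5.23 × (1 + 0.025) = 5.3608.
r = 5.3608 / 168.41 + 0.025 = 0.03183 + 0.025 = 0.05683

5.68%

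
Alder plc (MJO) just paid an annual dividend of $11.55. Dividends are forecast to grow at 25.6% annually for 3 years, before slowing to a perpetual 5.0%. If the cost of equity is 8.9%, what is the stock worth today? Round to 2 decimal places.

Two-stage DDM. Project D₁…D_3 at 0.256, terminal growth 0.05, discount at r = 0.089.
D_1 = 14.5068
D_2 = 18.2205
D_3 = 22.8850
Terminal value at t=3: TV = D_4/(r−g) = 24.0292/(0.089−0.05) = 616.1346
P₀ = 14.5068/(1+0.089)^1 + 18.2205/(1+0.089)^2 + 22.8850/(1+0.089)^3 + 616.1346/(1+0.089)^3 = 523.4862

$523.49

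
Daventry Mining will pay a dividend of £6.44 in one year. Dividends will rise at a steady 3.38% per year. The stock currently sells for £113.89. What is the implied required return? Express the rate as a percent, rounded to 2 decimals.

9.03%

Rearranging the constant-growth DDM: r = D₁/P₀ + g.
r = 6.4400 / 113.89 + 0.0338 = 0.05655 + 0.0338 = 0.09035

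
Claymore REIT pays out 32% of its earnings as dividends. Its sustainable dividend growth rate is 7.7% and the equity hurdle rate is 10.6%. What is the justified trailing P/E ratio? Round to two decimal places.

11.88

Justified trailing P/E = b(1+g)/(r−g) = 0.32×(1+0.077)/(0.106−0.077) = 11.8841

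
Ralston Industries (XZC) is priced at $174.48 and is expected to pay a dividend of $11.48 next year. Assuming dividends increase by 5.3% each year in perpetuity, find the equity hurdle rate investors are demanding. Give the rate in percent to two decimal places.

Rearranging the constant-growth DDM: r = D₁/P₀ + g.
r = 11.4800 / 174.48 + 0.053 = 0.06580 + 0.053 = 0.11880

11.88%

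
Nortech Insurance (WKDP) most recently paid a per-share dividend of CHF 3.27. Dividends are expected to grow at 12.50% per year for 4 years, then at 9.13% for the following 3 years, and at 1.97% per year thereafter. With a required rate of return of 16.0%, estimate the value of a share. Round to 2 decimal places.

Three-stage DDM. Project D₁…D_7; terminal Gordon value at t=7 with g = 0.0197; discount at r = 0.16.
D_1 = 3.6787
D_2 = 4.1386
D_3 = 4.6559
D_4 = 5.2379
D_5 = 5.7161
D_6 = 6.2380
D_7 = 6.8075
TV_7 = 6.9417/(0.16−0.0197) = 49.4772
P₀ = Σ Dₜ/(1+r)ᵗ + TV_7/(1+r)^7 = 37.3198

CHF 37.32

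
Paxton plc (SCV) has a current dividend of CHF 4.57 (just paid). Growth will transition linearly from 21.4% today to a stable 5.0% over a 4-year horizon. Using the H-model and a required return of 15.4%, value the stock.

CHF 60.55

H-model: P₀ = D₀[(1+g_L) + H(g_S−g_L)]/(r−g_L), with H = 4/2 = 2.
P₀ = 4.57 × [(1+0.05) + 2×(0.214−0.05)] / (0.154−0.05)
   = 4.57 × 1.3780 / 0.104 = 60.5525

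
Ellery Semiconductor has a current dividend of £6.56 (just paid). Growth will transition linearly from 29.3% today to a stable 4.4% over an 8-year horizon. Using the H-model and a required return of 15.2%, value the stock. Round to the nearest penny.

H-model: P₀ = D₀[(1+g_L) + H(g_S−g_L)]/(r−g_L), with H = 8/2 = 4.
P₀ = 6.56 × [(1+0.044) + 4×(0.293−0.044)] / (0.152−0.044)
   = 6.56 × 2.0400 / 0.108 = 123.9111

£123.91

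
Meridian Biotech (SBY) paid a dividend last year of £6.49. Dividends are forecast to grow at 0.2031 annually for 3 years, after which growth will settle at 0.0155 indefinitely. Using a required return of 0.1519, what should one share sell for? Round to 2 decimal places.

Two-stage DDM. Project D₁…D_3 at 0.2031, terminal growth 0.0155, discount at r = 0.1519.
D_1 = 7.8081
D_2 = 9.3939
D_3 = 11.3019
Terminal value at t=3: TV = D_4/(r−g) = 11.4770/(0.1519−0.0155) = 84.1425
P₀ = 7.8081/(1+0.1519)^1 + 9.3939/(1+0.1519)^2 + 11.3019/(1+0.1519)^3 + 84.1425/(1+0.1519)^3 = 76.3044

£76.30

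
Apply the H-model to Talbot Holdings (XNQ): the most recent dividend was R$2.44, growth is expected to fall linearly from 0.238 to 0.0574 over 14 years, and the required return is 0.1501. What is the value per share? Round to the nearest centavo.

H-model: P₀ = D₀[(1+g_L) + H(g_S−g_L)]/(r−g_L), with H = 14/2 = 7.
P₀ = 2.44 × [(1+0.0574) + 7×(0.238−0.0574)] / (0.1501−0.0574)
   = 2.44 × 2.3216 / 0.0927 = 61.1079

R$61.11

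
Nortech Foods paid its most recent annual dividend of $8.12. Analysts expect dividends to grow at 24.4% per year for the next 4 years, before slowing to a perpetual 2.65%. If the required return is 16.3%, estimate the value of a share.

$118.48

Two-stage DDM. Project D₁…D_4 at 0.244, terminal growth 0.0265, discount at r = 0.163.
D_1 = 10.1013
D_2 = 12.5660
D_3 = 15.6321
D_4 = 19.4463
Terminal value at t=4: TV = D_5/(r−g) = 19.9617/(0.163−0.0265) = 146.2392
P₀ = 10.1013/(1+0.163)^1 + 12.5660/(1+0.163)^2 + 15.6321/(1+0.163)^3 + 19.4463/(1+0.163)^4 + 146.2392/(1+0.163)^4 = 118.4796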